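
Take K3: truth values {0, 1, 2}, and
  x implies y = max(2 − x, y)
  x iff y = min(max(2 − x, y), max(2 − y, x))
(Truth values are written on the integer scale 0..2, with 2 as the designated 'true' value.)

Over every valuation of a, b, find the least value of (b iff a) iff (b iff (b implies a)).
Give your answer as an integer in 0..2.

Take a = 0, b = 0:
b iff a = 0 iff 0 = 2
b implies a = 0 implies 0 = 2
b iff (b implies a) = 0 iff 2 = 0
(b iff a) iff (b iff (b implies a)) = 2 iff 0 = 0
No assignment yields a value below 0, so this is the minimum.

0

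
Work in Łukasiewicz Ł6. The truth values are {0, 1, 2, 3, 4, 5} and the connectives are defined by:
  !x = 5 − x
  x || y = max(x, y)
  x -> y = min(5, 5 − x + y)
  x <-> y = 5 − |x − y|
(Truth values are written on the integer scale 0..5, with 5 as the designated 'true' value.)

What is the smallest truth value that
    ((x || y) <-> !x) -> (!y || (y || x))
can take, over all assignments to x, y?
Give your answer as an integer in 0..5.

Take x = 2, y = 3:
x || y = 2 || 3 = 3
!x = !2 = 3
(x || y) <-> !x = 3 <-> 3 = 5
!y = !3 = 2
y || x = 3 || 2 = 3
!y || (y || x) = 2 || 3 = 3
((x || y) <-> !x) -> (!y || (y || x)) = 5 -> 3 = 3
No assignment yields a value below 3, so this is the minimum.

3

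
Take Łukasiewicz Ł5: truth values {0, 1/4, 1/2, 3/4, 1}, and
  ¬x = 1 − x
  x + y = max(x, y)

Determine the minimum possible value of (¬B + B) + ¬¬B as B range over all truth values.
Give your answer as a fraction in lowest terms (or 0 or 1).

1/2

Take B = 1/2:
¬B = ¬1/2 = 1/2
¬B + B = 1/2 + 1/2 = 1/2
¬B = ¬1/2 = 1/2
¬¬B = ¬1/2 = 1/2
(¬B + B) + ¬¬B = 1/2 + 1/2 = 1/2
No assignment yields a value below 1/2, so this is the minimum.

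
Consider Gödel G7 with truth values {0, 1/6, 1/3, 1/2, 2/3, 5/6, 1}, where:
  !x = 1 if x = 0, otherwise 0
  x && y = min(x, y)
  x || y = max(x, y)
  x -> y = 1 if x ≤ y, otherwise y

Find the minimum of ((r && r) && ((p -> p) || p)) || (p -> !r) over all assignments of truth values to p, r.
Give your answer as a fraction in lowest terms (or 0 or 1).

1/6

Take p = 1/6, r = 1/6:
r && r = 1/6 && 1/6 = 1/6
p -> p = 1/6 -> 1/6 = 1
(p -> p) || p = 1 || 1/6 = 1
(r && r) && ((p -> p) || p) = 1/6 && 1 = 1/6
!r = !1/6 = 0
p -> !r = 1/6 -> 0 = 0
((r && r) && ((p -> p) || p)) || (p -> !r) = 1/6 || 0 = 1/6
No assignment yields a value below 1/6, so this is the minimum.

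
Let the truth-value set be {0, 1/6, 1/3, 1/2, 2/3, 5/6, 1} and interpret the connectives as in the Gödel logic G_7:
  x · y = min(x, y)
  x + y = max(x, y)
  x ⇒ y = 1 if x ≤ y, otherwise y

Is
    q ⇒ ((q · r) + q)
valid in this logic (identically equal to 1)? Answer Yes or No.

Yes

At q = 1, r = 2/3, for instance:
q · r = 1 · 2/3 = 2/3
(q · r) + q = 2/3 + 1 = 1
q ⇒ ((q · r) + q) = 1 ⇒ 1 = 1
and checking the remaining 48 assignments likewise gives ≥ 1 in every case.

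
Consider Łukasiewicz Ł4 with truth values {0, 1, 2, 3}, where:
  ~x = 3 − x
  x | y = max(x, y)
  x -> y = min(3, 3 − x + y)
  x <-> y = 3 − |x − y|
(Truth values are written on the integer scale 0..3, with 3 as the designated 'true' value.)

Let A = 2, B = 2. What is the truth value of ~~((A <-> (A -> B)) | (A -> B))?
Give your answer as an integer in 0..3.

A -> B = 2 -> 2 = 3
A <-> (A -> B) = 2 <-> 3 = 2
A -> B = 2 -> 2 = 3
(A <-> (A -> B)) | (A -> B) = 2 | 3 = 3
~((A <-> (A -> B)) | (A -> B)) = ~3 = 0
~~((A <-> (A -> B)) | (A -> B)) = ~0 = 3

3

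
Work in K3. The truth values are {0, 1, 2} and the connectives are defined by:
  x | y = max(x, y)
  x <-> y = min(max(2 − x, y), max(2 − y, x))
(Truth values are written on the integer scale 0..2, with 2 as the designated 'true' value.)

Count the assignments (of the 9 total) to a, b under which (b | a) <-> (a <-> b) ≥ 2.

a = 0, b = 0 ↦ 0  <
a = 0, b = 1 ↦ 1  <
a = 0, b = 2 ↦ 0  <
a = 1, b = 0 ↦ 1  <
a = 1, b = 1 ↦ 1  <
a = 1, b = 2 ↦ 1  <
a = 2, b = 0 ↦ 0  <
a = 2, b = 1 ↦ 1  <
a = 2, b = 2 ↦ 2  ≥
So 1 of the 9 assignments meets the threshold.

1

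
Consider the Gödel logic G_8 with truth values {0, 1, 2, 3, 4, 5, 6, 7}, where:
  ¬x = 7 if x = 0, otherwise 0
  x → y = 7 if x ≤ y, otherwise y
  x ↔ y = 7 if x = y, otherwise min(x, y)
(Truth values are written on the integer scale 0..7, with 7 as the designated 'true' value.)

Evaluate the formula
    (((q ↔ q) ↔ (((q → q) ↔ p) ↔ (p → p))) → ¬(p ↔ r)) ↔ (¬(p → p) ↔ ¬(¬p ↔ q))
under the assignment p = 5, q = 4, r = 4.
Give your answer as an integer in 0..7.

q ↔ q = 4 ↔ 4 = 7
q → q = 4 → 4 = 7
(q → q) ↔ p = 7 ↔ 5 = 5
p → p = 5 → 5 = 7
((q → q) ↔ p) ↔ (p → p) = 5 ↔ 7 = 5
(q ↔ q) ↔ (((q → q) ↔ p) ↔ (p → p)) = 7 ↔ 5 = 5
p ↔ r = 5 ↔ 4 = 4
¬(p ↔ r) = ¬4 = 0
((q ↔ q) ↔ (((q → q) ↔ p) ↔ (p → p))) → ¬(p ↔ r) = 5 → 0 = 0
p → p = 5 → 5 = 7
¬(p → p) = ¬7 = 0
¬p = ¬5 = 0
¬p ↔ q = 0 ↔ 4 = 0
¬(¬p ↔ q) = ¬0 = 7
¬(p → p) ↔ ¬(¬p ↔ q) = 0 ↔ 7 = 0
(((q ↔ q) ↔ (((q → q) ↔ p) ↔ (p → p))) → ¬(p ↔ r)) ↔ (¬(p → p) ↔ ¬(¬p ↔ q)) = 0 ↔ 0 = 7

7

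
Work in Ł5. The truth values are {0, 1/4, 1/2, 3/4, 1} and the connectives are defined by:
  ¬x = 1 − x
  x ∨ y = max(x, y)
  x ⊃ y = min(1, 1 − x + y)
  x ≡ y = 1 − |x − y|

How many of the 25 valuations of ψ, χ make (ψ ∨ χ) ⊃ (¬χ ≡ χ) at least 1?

9

value 1: 9 assignments (counts)
value 3/4: 6 assignments
value 1/2: 3 assignments
value 1/4: 1 assignment
value 0: 6 assignments
So 9 of the 25 assignments meet the threshold.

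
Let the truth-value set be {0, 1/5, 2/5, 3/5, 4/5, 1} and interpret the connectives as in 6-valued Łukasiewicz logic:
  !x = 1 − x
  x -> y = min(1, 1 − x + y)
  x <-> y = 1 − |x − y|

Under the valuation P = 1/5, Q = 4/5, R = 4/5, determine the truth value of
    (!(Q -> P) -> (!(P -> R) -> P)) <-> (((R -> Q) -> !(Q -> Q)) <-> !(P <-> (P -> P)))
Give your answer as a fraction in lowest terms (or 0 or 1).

1/5

Q -> P = 4/5 -> 1/5 = 2/5
!(Q -> P) = !2/5 = 3/5
P -> R = 1/5 -> 4/5 = 1
!(P -> R) = !1 = 0
!(P -> R) -> P = 0 -> 1/5 = 1
!(Q -> P) -> (!(P -> R) -> P) = 3/5 -> 1 = 1
R -> Q = 4/5 -> 4/5 = 1
Q -> Q = 4/5 -> 4/5 = 1
!(Q -> Q) = !1 = 0
(R -> Q) -> !(Q -> Q) = 1 -> 0 = 0
P -> P = 1/5 -> 1/5 = 1
P <-> (P -> P) = 1/5 <-> 1 = 1/5
!(P <-> (P -> P)) = !1/5 = 4/5
((R -> Q) -> !(Q -> Q)) <-> !(P <-> (P -> P)) = 0 <-> 4/5 = 1/5
(!(Q -> P) -> (!(P -> R) -> P)) <-> (((R -> Q) -> !(Q -> Q)) <-> !(P <-> (P -> P))) = 1 <-> 1/5 = 1/5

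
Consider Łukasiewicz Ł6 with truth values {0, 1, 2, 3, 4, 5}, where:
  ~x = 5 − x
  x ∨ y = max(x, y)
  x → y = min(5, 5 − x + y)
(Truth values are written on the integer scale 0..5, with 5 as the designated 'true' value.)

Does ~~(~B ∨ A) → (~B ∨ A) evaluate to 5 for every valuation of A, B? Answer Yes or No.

At A = 4, B = 0, for instance:
~B = ~0 = 5
~B ∨ A = 5 ∨ 4 = 5
~(~B ∨ A) = ~5 = 0
~~(~B ∨ A) = ~0 = 5
~~(~B ∨ A) → (~B ∨ A) = 5 → 5 = 5
and checking the remaining 35 assignments likewise gives ≥ 5 in every case.

Yes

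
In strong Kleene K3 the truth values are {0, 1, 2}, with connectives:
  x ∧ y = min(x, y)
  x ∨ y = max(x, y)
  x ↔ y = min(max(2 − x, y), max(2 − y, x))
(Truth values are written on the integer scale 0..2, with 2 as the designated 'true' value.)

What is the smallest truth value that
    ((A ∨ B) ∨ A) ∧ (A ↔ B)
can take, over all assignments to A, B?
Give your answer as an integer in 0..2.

0

Take A = 0, B = 0:
A ∨ B = 0 ∨ 0 = 0
(A ∨ B) ∨ A = 0 ∨ 0 = 0
A ↔ B = 0 ↔ 0 = 2
((A ∨ B) ∨ A) ∧ (A ↔ B) = 0 ∧ 2 = 0
No assignment yields a value below 0, so this is the minimum.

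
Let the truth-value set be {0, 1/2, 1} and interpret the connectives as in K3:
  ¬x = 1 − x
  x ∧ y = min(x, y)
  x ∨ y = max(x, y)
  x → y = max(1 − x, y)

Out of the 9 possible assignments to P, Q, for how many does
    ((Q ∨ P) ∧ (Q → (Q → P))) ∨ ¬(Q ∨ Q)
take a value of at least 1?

5

P = 0, Q = 0 ↦ 1  ≥
P = 0, Q = 1/2 ↦ 1/2  <
P = 0, Q = 1 ↦ 0  <
P = 1/2, Q = 0 ↦ 1  ≥
P = 1/2, Q = 1/2 ↦ 1/2  <
P = 1/2, Q = 1 ↦ 1/2  <
P = 1, Q = 0 ↦ 1  ≥
P = 1, Q = 1/2 ↦ 1  ≥
P = 1, Q = 1 ↦ 1  ≥
So 5 of the 9 assignments meet the threshold.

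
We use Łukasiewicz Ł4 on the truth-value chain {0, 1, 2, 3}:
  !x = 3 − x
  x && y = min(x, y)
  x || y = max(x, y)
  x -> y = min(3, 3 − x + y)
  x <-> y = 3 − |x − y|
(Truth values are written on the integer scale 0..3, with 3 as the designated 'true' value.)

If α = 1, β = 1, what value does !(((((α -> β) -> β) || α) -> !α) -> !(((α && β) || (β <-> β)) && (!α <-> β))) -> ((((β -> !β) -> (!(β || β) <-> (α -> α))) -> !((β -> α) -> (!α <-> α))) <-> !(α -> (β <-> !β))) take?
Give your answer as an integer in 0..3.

2

α -> β = 1 -> 1 = 3
(α -> β) -> β = 3 -> 1 = 1
((α -> β) -> β) || α = 1 || 1 = 1
!α = !1 = 2
(((α -> β) -> β) || α) -> !α = 1 -> 2 = 3
α && β = 1 && 1 = 1
β <-> β = 1 <-> 1 = 3
(α && β) || (β <-> β) = 1 || 3 = 3
!α = !1 = 2
!α <-> β = 2 <-> 1 = 2
((α && β) || (β <-> β)) && (!α <-> β) = 3 && 2 = 2
!(((α && β) || (β <-> β)) && (!α <-> β)) = !2 = 1
((((α -> β) -> β) || α) -> !α) -> !(((α && β) || (β <-> β)) && (!α <-> β)) = 3 -> 1 = 1
!(((((α -> β) -> β) || α) -> !α) -> !(((α && β) || (β <-> β)) && (!α <-> β))) = !1 = 2
!β = !1 = 2
β -> !β = 1 -> 2 = 3
β || β = 1 || 1 = 1
!(β || β) = !1 = 2
α -> α = 1 -> 1 = 3
!(β || β) <-> (α -> α) = 2 <-> 3 = 2
(β -> !β) -> (!(β || β) <-> (α -> α)) = 3 -> 2 = 2
β -> α = 1 -> 1 = 3
!α = !1 = 2
!α <-> α = 2 <-> 1 = 2
(β -> α) -> (!α <-> α) = 3 -> 2 = 2
!((β -> α) -> (!α <-> α)) = !2 = 1
((β -> !β) -> (!(β || β) <-> (α -> α))) -> !((β -> α) -> (!α <-> α)) = 2 -> 1 = 2
!β = !1 = 2
β <-> !β = 1 <-> 2 = 2
α -> (β <-> !β) = 1 -> 2 = 3
!(α -> (β <-> !β)) = !3 = 0
(((β -> !β) -> (!(β || β) <-> (α -> α))) -> !((β -> α) -> (!α <-> α))) <-> !(α -> (β <-> !β)) = 2 <-> 0 = 1
!(((((α -> β) -> β) || α) -> !α) -> !(((α && β) || (β <-> β)) && (!α <-> β))) -> ((((β -> !β) -> (!(β || β) <-> (α -> α))) -> !((β -> α) -> (!α <-> α))) <-> !(α -> (β <-> !β))) = 2 -> 1 = 2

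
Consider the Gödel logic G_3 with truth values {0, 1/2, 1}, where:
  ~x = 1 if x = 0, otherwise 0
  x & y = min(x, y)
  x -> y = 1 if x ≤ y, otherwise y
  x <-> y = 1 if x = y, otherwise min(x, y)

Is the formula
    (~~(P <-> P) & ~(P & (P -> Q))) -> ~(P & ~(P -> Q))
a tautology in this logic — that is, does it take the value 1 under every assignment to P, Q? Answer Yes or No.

Counterexample: take P = 1/2, Q = 0.
P <-> P = 1/2 <-> 1/2 = 1
~(P <-> P) = ~1 = 0
~~(P <-> P) = ~0 = 1
P -> Q = 1/2 -> 0 = 0
P & (P -> Q) = 1/2 & 0 = 0
~(P & (P -> Q)) = ~0 = 1
~~(P <-> P) & ~(P & (P -> Q)) = 1 & 1 = 1
P -> Q = 1/2 -> 0 = 0
~(P -> Q) = ~0 = 1
P & ~(P -> Q) = 1/2 & 1 = 1/2
~(P & ~(P -> Q)) = ~1/2 = 0
(~~(P <-> P) & ~(P & (P -> Q))) -> ~(P & ~(P -> Q)) = 1 -> 0 = 0
This gives 0 ≠ 1.

No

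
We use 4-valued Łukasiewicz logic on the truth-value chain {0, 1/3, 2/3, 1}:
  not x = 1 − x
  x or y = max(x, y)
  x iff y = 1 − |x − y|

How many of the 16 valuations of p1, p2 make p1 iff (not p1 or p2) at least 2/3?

9

p1 = 0, p2 = 0 ↦ 0  <
p1 = 0, p2 = 1/3 ↦ 0  <
p1 = 0, p2 = 2/3 ↦ 0  <
p1 = 0, p2 = 1 ↦ 0  <
p1 = 1/3, p2 = 0 ↦ 2/3  ≥
p1 = 1/3, p2 = 1/3 ↦ 2/3  ≥
p1 = 1/3, p2 = 2/3 ↦ 2/3  ≥
p1 = 1/3, p2 = 1 ↦ 1/3  <
p1 = 2/3, p2 = 0 ↦ 2/3  ≥
p1 = 2/3, p2 = 1/3 ↦ 2/3  ≥
p1 = 2/3, p2 = 2/3 ↦ 1  ≥
p1 = 2/3, p2 = 1 ↦ 2/3  ≥
p1 = 1, p2 = 0 ↦ 0  <
p1 = 1, p2 = 1/3 ↦ 1/3  <
p1 = 1, p2 = 2/3 ↦ 2/3  ≥
p1 = 1, p2 = 1 ↦ 1  ≥
So 9 of the 16 assignments meet the threshold.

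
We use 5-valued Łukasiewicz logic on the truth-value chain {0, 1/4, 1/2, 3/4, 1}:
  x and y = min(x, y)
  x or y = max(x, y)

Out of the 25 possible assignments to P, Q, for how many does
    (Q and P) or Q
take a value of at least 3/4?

value 1: 5 assignments (counts)
value 3/4: 5 assignments (counts)
value 1/2: 5 assignments
value 1/4: 5 assignments
value 0: 5 assignments
So 10 of the 25 assignments meet the threshold.

10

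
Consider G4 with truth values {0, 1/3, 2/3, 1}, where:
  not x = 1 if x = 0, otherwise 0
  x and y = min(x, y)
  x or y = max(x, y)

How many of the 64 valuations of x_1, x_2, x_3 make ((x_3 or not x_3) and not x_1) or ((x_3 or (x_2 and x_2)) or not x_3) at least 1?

40

value 1: 40 assignments (counts)
value 2/3: 16 assignments
value 1/3: 8 assignments
So 40 of the 64 assignments meet the threshold.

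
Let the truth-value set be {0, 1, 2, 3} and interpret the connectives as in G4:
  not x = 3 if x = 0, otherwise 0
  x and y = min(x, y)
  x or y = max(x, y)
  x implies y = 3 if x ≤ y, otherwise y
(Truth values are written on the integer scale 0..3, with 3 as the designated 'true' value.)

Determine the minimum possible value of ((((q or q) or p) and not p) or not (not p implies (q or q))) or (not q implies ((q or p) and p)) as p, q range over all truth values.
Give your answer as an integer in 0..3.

1

Take p = 1, q = 0:
q or q = 0 or 0 = 0
(q or q) or p = 0 or 1 = 1
not p = not 1 = 0
((q or q) or p) and not p = 1 and 0 = 0
not p = not 1 = 0
q or q = 0 or 0 = 0
not p implies (q or q) = 0 implies 0 = 3
not (not p implies (q or q)) = not 3 = 0
(((q or q) or p) and not p) or not (not p implies (q or q)) = 0 or 0 = 0
not q = not 0 = 3
q or p = 0 or 1 = 1
(q or p) and p = 1 and 1 = 1
not q implies ((q or p) and p) = 3 implies 1 = 1
((((q or q) or p) and not p) or not (not p implies (q or q))) or (not q implies ((q or p) and p)) = 0 or 1 = 1
No assignment yields a value below 1, so this is the minimum.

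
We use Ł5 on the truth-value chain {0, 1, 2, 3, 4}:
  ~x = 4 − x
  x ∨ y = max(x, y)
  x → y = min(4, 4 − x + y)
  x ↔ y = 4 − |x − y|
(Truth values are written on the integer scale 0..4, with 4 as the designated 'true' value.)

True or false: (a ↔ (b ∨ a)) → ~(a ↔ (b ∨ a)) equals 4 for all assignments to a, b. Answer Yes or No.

No

Counterexample: take a = 0, b = 0.
b ∨ a = 0 ∨ 0 = 0
a ↔ (b ∨ a) = 0 ↔ 0 = 4
~(a ↔ (b ∨ a)) = ~4 = 0
(a ↔ (b ∨ a)) → ~(a ↔ (b ∨ a)) = 4 → 0 = 0
This gives 0 ≠ 4.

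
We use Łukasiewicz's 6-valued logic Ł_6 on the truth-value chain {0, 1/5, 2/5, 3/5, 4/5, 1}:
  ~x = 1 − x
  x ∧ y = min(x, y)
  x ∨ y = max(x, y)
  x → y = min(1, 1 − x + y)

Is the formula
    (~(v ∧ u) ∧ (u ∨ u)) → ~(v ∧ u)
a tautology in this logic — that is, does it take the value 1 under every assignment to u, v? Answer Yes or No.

At u = 3/5, v = 3/5, for instance:
v ∧ u = 3/5 ∧ 3/5 = 3/5
~(v ∧ u) = ~3/5 = 2/5
u ∨ u = 3/5 ∨ 3/5 = 3/5
~(v ∧ u) ∧ (u ∨ u) = 2/5 ∧ 3/5 = 2/5
(~(v ∧ u) ∧ (u ∨ u)) → ~(v ∧ u) = 2/5 → 2/5 = 1
and checking the remaining 35 assignments likewise gives ≥ 1 in every case.

Yes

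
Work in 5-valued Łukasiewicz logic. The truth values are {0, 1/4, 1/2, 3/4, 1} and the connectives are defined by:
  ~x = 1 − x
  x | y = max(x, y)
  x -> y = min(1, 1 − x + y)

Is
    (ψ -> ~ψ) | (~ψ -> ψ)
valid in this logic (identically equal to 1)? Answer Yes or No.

Yes

ψ = 0 ↦ 1
ψ = 1/4 ↦ 1
ψ = 1/2 ↦ 1
ψ = 3/4 ↦ 1
ψ = 1 ↦ 1
Every assignment gives a value ≥ 1.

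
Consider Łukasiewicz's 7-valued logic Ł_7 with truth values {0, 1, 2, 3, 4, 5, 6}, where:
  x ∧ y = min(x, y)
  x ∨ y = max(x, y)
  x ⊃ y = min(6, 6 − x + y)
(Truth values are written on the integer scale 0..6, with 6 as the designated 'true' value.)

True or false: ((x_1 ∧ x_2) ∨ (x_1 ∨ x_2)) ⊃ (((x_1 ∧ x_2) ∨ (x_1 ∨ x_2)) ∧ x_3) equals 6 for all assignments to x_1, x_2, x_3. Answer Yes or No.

No

Counterexample: take x_1 = 0, x_2 = 1, x_3 = 0.
x_1 ∧ x_2 = 0 ∧ 1 = 0
x_1 ∨ x_2 = 0 ∨ 1 = 1
(x_1 ∧ x_2) ∨ (x_1 ∨ x_2) = 0 ∨ 1 = 1
((x_1 ∧ x_2) ∨ (x_1 ∨ x_2)) ∧ x_3 = 1 ∧ 0 = 0
((x_1 ∧ x_2) ∨ (x_1 ∨ x_2)) ⊃ (((x_1 ∧ x_2) ∨ (x_1 ∨ x_2)) ∧ x_3) = 1 ⊃ 0 = 5
This gives 5 ≠ 6.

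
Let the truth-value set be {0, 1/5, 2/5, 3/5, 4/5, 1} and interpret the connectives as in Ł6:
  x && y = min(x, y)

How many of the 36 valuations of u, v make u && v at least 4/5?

value 1: 1 assignment (counts)
value 4/5: 3 assignments (counts)
value 3/5: 5 assignments
value 2/5: 7 assignments
value 1/5: 9 assignments
value 0: 11 assignments
So 4 of the 36 assignments meet the threshold.

4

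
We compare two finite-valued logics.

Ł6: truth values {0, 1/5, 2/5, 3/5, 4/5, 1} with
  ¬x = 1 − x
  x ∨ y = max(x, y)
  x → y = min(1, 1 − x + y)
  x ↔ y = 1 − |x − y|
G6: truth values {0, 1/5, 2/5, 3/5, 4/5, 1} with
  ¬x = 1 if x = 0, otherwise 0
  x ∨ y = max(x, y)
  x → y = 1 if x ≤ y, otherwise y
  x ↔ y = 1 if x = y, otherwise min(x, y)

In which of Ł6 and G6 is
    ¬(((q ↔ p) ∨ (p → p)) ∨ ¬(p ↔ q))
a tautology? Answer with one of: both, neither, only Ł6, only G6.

In Ł6: at p = 0, q = 0 the value is 0 — not a tautology.
In G6: at p = 0, q = 0 the value is 0 — not a tautology.

neither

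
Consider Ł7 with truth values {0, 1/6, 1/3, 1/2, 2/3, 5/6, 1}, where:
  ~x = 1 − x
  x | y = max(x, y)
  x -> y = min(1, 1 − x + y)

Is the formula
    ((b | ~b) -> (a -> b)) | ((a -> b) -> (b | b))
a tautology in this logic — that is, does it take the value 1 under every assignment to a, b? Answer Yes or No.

No

Counterexample: take a = 1/6, b = 0.
~b = ~0 = 1
b | ~b = 0 | 1 = 1
a -> b = 1/6 -> 0 = 5/6
(b | ~b) -> (a -> b) = 1 -> 5/6 = 5/6
a -> b = 1/6 -> 0 = 5/6
b | b = 0 | 0 = 0
(a -> b) -> (b | b) = 5/6 -> 0 = 1/6
((b | ~b) -> (a -> b)) | ((a -> b) -> (b | b)) = 5/6 | 1/6 = 5/6
This gives 5/6 ≠ 1.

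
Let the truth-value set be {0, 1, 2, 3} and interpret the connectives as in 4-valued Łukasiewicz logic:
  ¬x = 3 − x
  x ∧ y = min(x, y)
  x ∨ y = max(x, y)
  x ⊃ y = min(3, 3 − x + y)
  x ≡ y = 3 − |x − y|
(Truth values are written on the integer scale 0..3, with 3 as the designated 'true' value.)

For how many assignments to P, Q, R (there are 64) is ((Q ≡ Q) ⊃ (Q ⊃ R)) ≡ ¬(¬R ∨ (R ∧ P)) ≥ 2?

value 3: 14 assignments (counts)
value 2: 20 assignments (counts)
value 1: 22 assignments
value 0: 8 assignments
So 34 of the 64 assignments meet the threshold.

34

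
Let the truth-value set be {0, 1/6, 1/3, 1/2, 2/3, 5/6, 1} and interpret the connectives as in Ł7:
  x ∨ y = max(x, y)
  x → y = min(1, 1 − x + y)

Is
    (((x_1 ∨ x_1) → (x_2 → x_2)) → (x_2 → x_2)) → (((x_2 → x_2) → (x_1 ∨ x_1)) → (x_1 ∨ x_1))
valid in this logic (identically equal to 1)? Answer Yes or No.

Yes

At x_1 = 1, x_2 = 1/6, for instance:
x_1 ∨ x_1 = 1 ∨ 1 = 1
x_2 → x_2 = 1/6 → 1/6 = 1
(x_1 ∨ x_1) → (x_2 → x_2) = 1 → 1 = 1
((x_1 ∨ x_1) → (x_2 → x_2)) → (x_2 → x_2) = 1 → 1 = 1
(x_2 → x_2) → (x_1 ∨ x_1) = 1 → 1 = 1
((x_2 → x_2) → (x_1 ∨ x_1)) → (x_1 ∨ x_1) = 1 → 1 = 1
(((x_1 ∨ x_1) → (x_2 → x_2)) → (x_2 → x_2)) → (((x_2 → x_2) → (x_1 ∨ x_1)) → (x_1 ∨ x_1)) = 1 → 1 = 1
and checking the remaining 48 assignments likewise gives ≥ 1 in every case.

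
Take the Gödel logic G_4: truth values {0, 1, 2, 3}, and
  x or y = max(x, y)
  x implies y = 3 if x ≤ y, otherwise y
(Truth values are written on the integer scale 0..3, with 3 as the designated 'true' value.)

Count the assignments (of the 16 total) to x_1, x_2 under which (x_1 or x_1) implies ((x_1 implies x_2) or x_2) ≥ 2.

11

x_1 = 0, x_2 = 0 ↦ 3  ≥
x_1 = 0, x_2 = 1 ↦ 3  ≥
x_1 = 0, x_2 = 2 ↦ 3  ≥
x_1 = 0, x_2 = 3 ↦ 3  ≥
x_1 = 1, x_2 = 0 ↦ 0  <
x_1 = 1, x_2 = 1 ↦ 3  ≥
x_1 = 1, x_2 = 2 ↦ 3  ≥
x_1 = 1, x_2 = 3 ↦ 3  ≥
x_1 = 2, x_2 = 0 ↦ 0  <
x_1 = 2, x_2 = 1 ↦ 1  <
x_1 = 2, x_2 = 2 ↦ 3  ≥
x_1 = 2, x_2 = 3 ↦ 3  ≥
x_1 = 3, x_2 = 0 ↦ 0  <
x_1 = 3, x_2 = 1 ↦ 1  <
x_1 = 3, x_2 = 2 ↦ 2  ≥
x_1 = 3, x_2 = 3 ↦ 3  ≥
So 11 of the 16 assignments meet the threshold.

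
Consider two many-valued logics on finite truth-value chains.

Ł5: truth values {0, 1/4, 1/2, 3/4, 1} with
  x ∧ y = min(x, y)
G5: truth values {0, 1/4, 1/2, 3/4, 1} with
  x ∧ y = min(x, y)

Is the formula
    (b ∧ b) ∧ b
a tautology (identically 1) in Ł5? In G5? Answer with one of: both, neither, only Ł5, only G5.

neither

In Ł5: at b = 0 the value is 0 — not a tautology.
In G5: at b = 0 the value is 0 — not a tautology.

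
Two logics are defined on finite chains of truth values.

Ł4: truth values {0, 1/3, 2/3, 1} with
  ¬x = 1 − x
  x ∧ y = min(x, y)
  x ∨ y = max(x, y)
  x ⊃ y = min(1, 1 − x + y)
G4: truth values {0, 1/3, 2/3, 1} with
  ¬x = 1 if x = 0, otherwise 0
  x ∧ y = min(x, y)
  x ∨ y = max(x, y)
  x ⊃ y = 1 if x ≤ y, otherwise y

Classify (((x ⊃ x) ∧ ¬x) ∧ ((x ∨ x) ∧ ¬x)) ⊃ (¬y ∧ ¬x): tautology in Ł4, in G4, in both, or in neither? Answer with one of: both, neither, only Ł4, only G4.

only G4

In Ł4: at x = 1/3, y = 1 the value is 2/3 — not a tautology.
In G4: every assignment gives 1 — tautology.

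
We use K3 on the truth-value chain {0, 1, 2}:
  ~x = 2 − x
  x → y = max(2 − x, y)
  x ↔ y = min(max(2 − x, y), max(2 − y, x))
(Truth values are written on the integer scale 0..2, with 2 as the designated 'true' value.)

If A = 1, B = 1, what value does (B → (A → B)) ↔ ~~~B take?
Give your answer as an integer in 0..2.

A → B = 1 → 1 = 1
B → (A → B) = 1 → 1 = 1
~B = ~1 = 1
~~B = ~1 = 1
~~~B = ~1 = 1
(B → (A → B)) ↔ ~~~B = 1 ↔ 1 = 1

1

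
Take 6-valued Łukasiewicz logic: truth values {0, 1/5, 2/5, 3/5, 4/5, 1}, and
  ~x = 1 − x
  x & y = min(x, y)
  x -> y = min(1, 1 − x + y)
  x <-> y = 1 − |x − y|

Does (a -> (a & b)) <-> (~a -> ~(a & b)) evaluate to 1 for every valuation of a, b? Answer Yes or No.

Counterexample: take a = 1/5, b = 0.
a & b = 1/5 & 0 = 0
a -> (a & b) = 1/5 -> 0 = 4/5
~a = ~1/5 = 4/5
a & b = 1/5 & 0 = 0
~(a & b) = ~0 = 1
~a -> ~(a & b) = 4/5 -> 1 = 1
(a -> (a & b)) <-> (~a -> ~(a & b)) = 4/5 <-> 1 = 4/5
This gives 4/5 ≠ 1.

No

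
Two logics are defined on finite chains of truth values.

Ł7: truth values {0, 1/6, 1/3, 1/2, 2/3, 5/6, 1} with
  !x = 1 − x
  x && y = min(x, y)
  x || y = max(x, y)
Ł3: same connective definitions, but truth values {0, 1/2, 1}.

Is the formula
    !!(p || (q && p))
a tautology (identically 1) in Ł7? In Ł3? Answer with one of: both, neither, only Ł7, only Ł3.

In Ł7: at p = 0, q = 0 the value is 0 — not a tautology.
In Ł3: at p = 0, q = 0 the value is 0 — not a tautology.

neither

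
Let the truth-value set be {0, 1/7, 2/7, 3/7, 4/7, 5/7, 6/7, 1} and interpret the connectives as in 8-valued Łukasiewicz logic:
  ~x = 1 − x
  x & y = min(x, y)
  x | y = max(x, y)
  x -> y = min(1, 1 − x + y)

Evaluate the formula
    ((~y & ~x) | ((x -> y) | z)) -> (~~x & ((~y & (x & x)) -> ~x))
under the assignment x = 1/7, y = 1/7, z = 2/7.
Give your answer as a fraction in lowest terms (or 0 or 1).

1/7

~y = ~1/7 = 6/7
~x = ~1/7 = 6/7
~y & ~x = 6/7 & 6/7 = 6/7
x -> y = 1/7 -> 1/7 = 1
(x -> y) | z = 1 | 2/7 = 1
(~y & ~x) | ((x -> y) | z) = 6/7 | 1 = 1
~x = ~1/7 = 6/7
~~x = ~6/7 = 1/7
~y = ~1/7 = 6/7
x & x = 1/7 & 1/7 = 1/7
~y & (x & x) = 6/7 & 1/7 = 1/7
~x = ~1/7 = 6/7
(~y & (x & x)) -> ~x = 1/7 -> 6/7 = 1
~~x & ((~y & (x & x)) -> ~x) = 1/7 & 1 = 1/7
((~y & ~x) | ((x -> y) | z)) -> (~~x & ((~y & (x & x)) -> ~x)) = 1 -> 1/7 = 1/7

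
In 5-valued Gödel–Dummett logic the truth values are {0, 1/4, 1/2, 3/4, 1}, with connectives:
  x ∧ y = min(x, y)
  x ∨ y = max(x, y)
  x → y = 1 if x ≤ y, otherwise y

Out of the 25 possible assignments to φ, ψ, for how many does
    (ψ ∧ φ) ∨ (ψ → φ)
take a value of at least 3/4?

16

value 1: 15 assignments (counts)
value 3/4: 1 assignment (counts)
value 1/2: 2 assignments
value 1/4: 3 assignments
value 0: 4 assignments
So 16 of the 25 assignments meet the threshold.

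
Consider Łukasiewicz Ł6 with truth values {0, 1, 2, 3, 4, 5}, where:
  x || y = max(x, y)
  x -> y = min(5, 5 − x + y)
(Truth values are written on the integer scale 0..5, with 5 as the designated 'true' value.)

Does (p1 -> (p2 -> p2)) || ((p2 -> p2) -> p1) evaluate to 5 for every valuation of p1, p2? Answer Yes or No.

At p1 = 3, p2 = 4, for instance:
p2 -> p2 = 4 -> 4 = 5
p1 -> (p2 -> p2) = 3 -> 5 = 5
(p2 -> p2) -> p1 = 5 -> 3 = 3
(p1 -> (p2 -> p2)) || ((p2 -> p2) -> p1) = 5 || 3 = 5
and checking the remaining 35 assignments likewise gives ≥ 5 in every case.

Yes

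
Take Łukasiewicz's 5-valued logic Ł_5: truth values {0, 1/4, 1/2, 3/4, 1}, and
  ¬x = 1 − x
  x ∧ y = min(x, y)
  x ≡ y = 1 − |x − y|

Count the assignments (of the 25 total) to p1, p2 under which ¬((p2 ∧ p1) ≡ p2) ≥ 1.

1

value 1: 1 assignment (counts)
value 3/4: 2 assignments
value 1/2: 3 assignments
value 1/4: 4 assignments
value 0: 15 assignments
So 1 of the 25 assignments meets the threshold.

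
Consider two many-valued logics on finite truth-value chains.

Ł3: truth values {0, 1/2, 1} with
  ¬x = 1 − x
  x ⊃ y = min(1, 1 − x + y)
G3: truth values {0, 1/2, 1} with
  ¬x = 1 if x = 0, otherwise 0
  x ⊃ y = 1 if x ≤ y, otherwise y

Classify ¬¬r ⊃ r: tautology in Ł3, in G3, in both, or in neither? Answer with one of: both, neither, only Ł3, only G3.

In Ł3: every assignment gives 1 — tautology.
In G3: at r = 1/2 the value is 1/2 — not a tautology.

only Ł3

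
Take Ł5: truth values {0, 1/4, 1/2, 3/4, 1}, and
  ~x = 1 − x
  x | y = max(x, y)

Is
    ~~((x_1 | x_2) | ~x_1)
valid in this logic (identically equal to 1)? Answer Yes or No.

Counterexample: take x_1 = 1/4, x_2 = 0.
x_1 | x_2 = 1/4 | 0 = 1/4
~x_1 = ~1/4 = 3/4
(x_1 | x_2) | ~x_1 = 1/4 | 3/4 = 3/4
~((x_1 | x_2) | ~x_1) = ~3/4 = 1/4
~~((x_1 | x_2) | ~x_1) = ~1/4 = 3/4
This gives 3/4 ≠ 1.

No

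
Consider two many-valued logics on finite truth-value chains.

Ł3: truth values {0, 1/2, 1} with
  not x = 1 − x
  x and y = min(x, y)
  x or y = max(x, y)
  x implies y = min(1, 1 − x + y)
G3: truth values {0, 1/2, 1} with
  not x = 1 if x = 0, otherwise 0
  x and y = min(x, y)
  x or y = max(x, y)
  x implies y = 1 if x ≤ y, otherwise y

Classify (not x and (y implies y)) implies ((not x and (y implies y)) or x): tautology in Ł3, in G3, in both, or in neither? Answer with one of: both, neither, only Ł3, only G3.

both

In Ł3: every assignment gives 1 — tautology.
In G3: every assignment gives 1 — tautology.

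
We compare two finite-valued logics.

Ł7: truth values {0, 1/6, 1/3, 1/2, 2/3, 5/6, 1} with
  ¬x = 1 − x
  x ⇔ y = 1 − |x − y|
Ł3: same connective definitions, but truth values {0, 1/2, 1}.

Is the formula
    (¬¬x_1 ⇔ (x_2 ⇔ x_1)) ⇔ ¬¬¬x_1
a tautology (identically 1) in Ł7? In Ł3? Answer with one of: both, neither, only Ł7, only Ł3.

neither

In Ł7: at x_1 = 0, x_2 = 0 the value is 0 — not a tautology.
In Ł3: at x_1 = 0, x_2 = 0 the value is 0 — not a tautology.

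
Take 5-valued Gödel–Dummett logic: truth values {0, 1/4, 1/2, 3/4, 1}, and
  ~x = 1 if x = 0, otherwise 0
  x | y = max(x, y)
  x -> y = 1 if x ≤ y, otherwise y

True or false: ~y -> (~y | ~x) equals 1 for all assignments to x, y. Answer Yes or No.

At x = 1/2, y = 3/4, for instance:
~y = ~3/4 = 0
~x = ~1/2 = 0
~y | ~x = 0 | 0 = 0
~y -> (~y | ~x) = 0 -> 0 = 1
and checking the remaining 24 assignments likewise gives ≥ 1 in every case.

Yes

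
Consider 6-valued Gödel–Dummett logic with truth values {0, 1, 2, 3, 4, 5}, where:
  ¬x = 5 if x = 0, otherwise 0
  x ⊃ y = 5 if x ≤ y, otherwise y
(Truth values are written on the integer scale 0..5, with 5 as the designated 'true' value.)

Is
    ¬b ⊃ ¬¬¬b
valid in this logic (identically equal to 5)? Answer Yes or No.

Yes

b = 0 ↦ 5
b = 1 ↦ 5
b = 2 ↦ 5
b = 3 ↦ 5
b = 4 ↦ 5
b = 5 ↦ 5
Every assignment gives a value ≥ 5.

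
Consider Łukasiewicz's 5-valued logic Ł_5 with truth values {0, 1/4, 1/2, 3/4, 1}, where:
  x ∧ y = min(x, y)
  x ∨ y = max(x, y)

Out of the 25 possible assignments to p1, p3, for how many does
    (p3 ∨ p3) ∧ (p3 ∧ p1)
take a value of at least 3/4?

4

value 1: 1 assignment (counts)
value 3/4: 3 assignments (counts)
value 1/2: 5 assignments
value 1/4: 7 assignments
value 0: 9 assignments
So 4 of the 25 assignments meet the threshold.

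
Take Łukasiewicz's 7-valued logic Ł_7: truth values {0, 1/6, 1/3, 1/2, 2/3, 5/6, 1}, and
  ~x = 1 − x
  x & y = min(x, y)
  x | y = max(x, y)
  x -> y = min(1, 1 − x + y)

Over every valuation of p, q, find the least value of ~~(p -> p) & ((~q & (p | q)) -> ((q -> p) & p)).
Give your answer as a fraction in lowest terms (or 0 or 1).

1/2

Take p = 0, q = 1/2:
p -> p = 0 -> 0 = 1
~(p -> p) = ~1 = 0
~~(p -> p) = ~0 = 1
~q = ~1/2 = 1/2
p | q = 0 | 1/2 = 1/2
~q & (p | q) = 1/2 & 1/2 = 1/2
q -> p = 1/2 -> 0 = 1/2
(q -> p) & p = 1/2 & 0 = 0
(~q & (p | q)) -> ((q -> p) & p) = 1/2 -> 0 = 1/2
~~(p -> p) & ((~q & (p | q)) -> ((q -> p) & p)) = 1 & 1/2 = 1/2
No assignment yields a value below 1/2, so this is the minimum.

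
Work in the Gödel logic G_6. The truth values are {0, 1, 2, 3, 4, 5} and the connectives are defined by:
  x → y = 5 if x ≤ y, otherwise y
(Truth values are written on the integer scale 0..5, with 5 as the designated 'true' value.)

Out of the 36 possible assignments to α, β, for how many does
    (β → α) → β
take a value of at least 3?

21

value 5: 16 assignments (counts)
value 4: 2 assignments (counts)
value 3: 3 assignments (counts)
value 2: 4 assignments
value 1: 5 assignments
value 0: 6 assignments
So 21 of the 36 assignments meet the threshold.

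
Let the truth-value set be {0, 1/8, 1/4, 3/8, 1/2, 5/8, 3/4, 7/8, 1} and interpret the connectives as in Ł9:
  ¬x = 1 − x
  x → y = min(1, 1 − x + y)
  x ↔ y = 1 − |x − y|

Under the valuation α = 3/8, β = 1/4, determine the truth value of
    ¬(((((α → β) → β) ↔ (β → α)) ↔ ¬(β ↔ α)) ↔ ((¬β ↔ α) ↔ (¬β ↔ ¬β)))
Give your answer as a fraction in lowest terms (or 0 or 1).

α → β = 3/8 → 1/4 = 7/8
(α → β) → β = 7/8 → 1/4 = 3/8
β → α = 1/4 → 3/8 = 1
((α → β) → β) ↔ (β → α) = 3/8 ↔ 1 = 3/8
β ↔ α = 1/4 ↔ 3/8 = 7/8
¬(β ↔ α) = ¬7/8 = 1/8
(((α → β) → β) ↔ (β → α)) ↔ ¬(β ↔ α) = 3/8 ↔ 1/8 = 3/4
¬β = ¬1/4 = 3/4
¬β ↔ α = 3/4 ↔ 3/8 = 5/8
¬β = ¬1/4 = 3/4
¬β = ¬1/4 = 3/4
¬β ↔ ¬β = 3/4 ↔ 3/4 = 1
(¬β ↔ α) ↔ (¬β ↔ ¬β) = 5/8 ↔ 1 = 5/8
((((α → β) → β) ↔ (β → α)) ↔ ¬(β ↔ α)) ↔ ((¬β ↔ α) ↔ (¬β ↔ ¬β)) = 3/4 ↔ 5/8 = 7/8
¬(((((α → β) → β) ↔ (β → α)) ↔ ¬(β ↔ α)) ↔ ((¬β ↔ α) ↔ (¬β ↔ ¬β))) = ¬7/8 = 1/8

1/8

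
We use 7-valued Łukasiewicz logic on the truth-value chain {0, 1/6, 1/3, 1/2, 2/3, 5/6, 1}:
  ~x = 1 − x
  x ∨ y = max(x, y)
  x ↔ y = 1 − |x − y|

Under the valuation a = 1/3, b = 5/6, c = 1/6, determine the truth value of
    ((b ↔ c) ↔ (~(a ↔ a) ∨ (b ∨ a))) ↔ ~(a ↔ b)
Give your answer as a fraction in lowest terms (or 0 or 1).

1

b ↔ c = 5/6 ↔ 1/6 = 1/3
a ↔ a = 1/3 ↔ 1/3 = 1
~(a ↔ a) = ~1 = 0
b ∨ a = 5/6 ∨ 1/3 = 5/6
~(a ↔ a) ∨ (b ∨ a) = 0 ∨ 5/6 = 5/6
(b ↔ c) ↔ (~(a ↔ a) ∨ (b ∨ a)) = 1/3 ↔ 5/6 = 1/2
a ↔ b = 1/3 ↔ 5/6 = 1/2
~(a ↔ b) = ~1/2 = 1/2
((b ↔ c) ↔ (~(a ↔ a) ∨ (b ∨ a))) ↔ ~(a ↔ b) = 1/2 ↔ 1/2 = 1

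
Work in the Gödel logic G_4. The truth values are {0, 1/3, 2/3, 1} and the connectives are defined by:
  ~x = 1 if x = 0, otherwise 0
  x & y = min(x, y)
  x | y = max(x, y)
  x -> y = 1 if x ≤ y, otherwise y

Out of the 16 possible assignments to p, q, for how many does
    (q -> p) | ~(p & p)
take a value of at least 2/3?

14

p = 0, q = 0 ↦ 1  ≥
p = 0, q = 1/3 ↦ 1  ≥
p = 0, q = 2/3 ↦ 1  ≥
p = 0, q = 1 ↦ 1  ≥
p = 1/3, q = 0 ↦ 1  ≥
p = 1/3, q = 1/3 ↦ 1  ≥
p = 1/3, q = 2/3 ↦ 1/3  <
p = 1/3, q = 1 ↦ 1/3  <
p = 2/3, q = 0 ↦ 1  ≥
p = 2/3, q = 1/3 ↦ 1  ≥
p = 2/3, q = 2/3 ↦ 1  ≥
p = 2/3, q = 1 ↦ 2/3  ≥
p = 1, q = 0 ↦ 1  ≥
p = 1, q = 1/3 ↦ 1  ≥
p = 1, q = 2/3 ↦ 1  ≥
p = 1, q = 1 ↦ 1  ≥
So 14 of the 16 assignments meet the threshold.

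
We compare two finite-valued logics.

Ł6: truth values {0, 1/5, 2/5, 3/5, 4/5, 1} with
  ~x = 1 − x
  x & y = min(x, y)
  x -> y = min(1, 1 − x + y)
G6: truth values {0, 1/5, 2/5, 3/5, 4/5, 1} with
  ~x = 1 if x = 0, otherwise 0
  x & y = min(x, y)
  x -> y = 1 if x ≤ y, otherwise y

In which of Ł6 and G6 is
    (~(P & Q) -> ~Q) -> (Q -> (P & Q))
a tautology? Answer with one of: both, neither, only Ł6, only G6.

only Ł6

In Ł6: every assignment gives 1 — tautology.
In G6: at P = 1/5, Q = 2/5 the value is 1/5 — not a tautology.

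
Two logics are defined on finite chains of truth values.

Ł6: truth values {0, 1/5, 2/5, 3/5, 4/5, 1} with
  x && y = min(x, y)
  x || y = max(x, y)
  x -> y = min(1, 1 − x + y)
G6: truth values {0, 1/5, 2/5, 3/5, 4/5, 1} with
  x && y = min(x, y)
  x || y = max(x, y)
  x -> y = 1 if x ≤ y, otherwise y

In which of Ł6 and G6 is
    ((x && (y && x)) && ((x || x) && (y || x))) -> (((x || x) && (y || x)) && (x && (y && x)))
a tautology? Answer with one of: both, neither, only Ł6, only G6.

In Ł6: every assignment gives 1 — tautology.
In G6: every assignment gives 1 — tautology.

both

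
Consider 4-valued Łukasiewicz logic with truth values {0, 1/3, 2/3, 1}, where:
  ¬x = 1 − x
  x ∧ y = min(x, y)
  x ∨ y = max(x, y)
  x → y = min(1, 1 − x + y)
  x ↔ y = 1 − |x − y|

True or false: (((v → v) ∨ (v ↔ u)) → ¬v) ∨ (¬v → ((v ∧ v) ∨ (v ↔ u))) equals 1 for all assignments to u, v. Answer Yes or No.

Counterexample: take u = 1, v = 1/3.
v → v = 1/3 → 1/3 = 1
v ↔ u = 1/3 ↔ 1 = 1/3
(v → v) ∨ (v ↔ u) = 1 ∨ 1/3 = 1
¬v = ¬1/3 = 2/3
((v → v) ∨ (v ↔ u)) → ¬v = 1 → 2/3 = 2/3
¬v = ¬1/3 = 2/3
v ∧ v = 1/3 ∧ 1/3 = 1/3
v ↔ u = 1/3 ↔ 1 = 1/3
(v ∧ v) ∨ (v ↔ u) = 1/3 ∨ 1/3 = 1/3
¬v → ((v ∧ v) ∨ (v ↔ u)) = 2/3 → 1/3 = 2/3
(((v → v) ∨ (v ↔ u)) → ¬v) ∨ (¬v → ((v ∧ v) ∨ (v ↔ u))) = 2/3 ∨ 2/3 = 2/3
This gives 2/3 ≠ 1.

No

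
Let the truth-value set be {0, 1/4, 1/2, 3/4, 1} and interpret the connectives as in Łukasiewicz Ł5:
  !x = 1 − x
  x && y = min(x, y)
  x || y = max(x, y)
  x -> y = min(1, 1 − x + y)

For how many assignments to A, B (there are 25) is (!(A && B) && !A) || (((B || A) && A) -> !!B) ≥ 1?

value 1: 15 assignments (counts)
value 3/4: 4 assignments
value 1/2: 3 assignments
value 1/4: 2 assignments
value 0: 1 assignment
So 15 of the 25 assignments meet the threshold.

15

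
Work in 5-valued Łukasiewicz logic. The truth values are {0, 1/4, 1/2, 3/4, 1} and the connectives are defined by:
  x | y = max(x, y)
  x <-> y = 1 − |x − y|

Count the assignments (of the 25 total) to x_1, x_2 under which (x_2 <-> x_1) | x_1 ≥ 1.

value 1: 9 assignments (counts)
value 3/4: 9 assignments
value 1/2: 4 assignments
value 1/4: 2 assignments
value 0: 1 assignment
So 9 of the 25 assignments meet the threshold.

9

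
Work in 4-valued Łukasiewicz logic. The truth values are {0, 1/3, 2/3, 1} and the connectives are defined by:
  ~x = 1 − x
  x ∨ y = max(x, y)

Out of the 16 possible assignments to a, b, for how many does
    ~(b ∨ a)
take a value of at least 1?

a = 0, b = 0 ↦ 1  ≥
a = 0, b = 1/3 ↦ 2/3  <
a = 0, b = 2/3 ↦ 1/3  <
a = 0, b = 1 ↦ 0  <
a = 1/3, b = 0 ↦ 2/3  <
a = 1/3, b = 1/3 ↦ 2/3  <
a = 1/3, b = 2/3 ↦ 1/3  <
a = 1/3, b = 1 ↦ 0  <
a = 2/3, b = 0 ↦ 1/3  <
a = 2/3, b = 1/3 ↦ 1/3  <
a = 2/3, b = 2/3 ↦ 1/3  <
a = 2/3, b = 1 ↦ 0  <
a = 1, b = 0 ↦ 0  <
a = 1, b = 1/3 ↦ 0  <
a = 1, b = 2/3 ↦ 0  <
a = 1, b = 1 ↦ 0  <
So 1 of the 16 assignments meets the threshold.

1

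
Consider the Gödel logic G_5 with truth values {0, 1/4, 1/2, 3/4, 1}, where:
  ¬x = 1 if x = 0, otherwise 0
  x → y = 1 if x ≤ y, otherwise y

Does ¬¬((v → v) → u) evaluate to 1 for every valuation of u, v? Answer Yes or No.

Counterexample: take u = 0, v = 0.
v → v = 0 → 0 = 1
(v → v) → u = 1 → 0 = 0
¬((v → v) → u) = ¬0 = 1
¬¬((v → v) → u) = ¬1 = 0
This gives 0 ≠ 1.

No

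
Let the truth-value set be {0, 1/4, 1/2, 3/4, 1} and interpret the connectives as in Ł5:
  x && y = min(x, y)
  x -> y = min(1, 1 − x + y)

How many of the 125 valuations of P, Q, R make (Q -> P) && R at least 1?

15

value 1: 15 assignments (counts)
value 3/4: 23 assignments
value 1/2: 28 assignments
value 1/4: 30 assignments
value 0: 29 assignments
So 15 of the 125 assignments meet the threshold.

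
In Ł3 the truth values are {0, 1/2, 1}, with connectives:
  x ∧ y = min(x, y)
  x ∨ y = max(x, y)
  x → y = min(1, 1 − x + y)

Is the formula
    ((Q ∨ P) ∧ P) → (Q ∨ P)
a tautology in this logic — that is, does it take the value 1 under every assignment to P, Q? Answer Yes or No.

P = 0, Q = 0 ↦ 1
P = 0, Q = 1/2 ↦ 1
P = 0, Q = 1 ↦ 1
P = 1/2, Q = 0 ↦ 1
P = 1/2, Q = 1/2 ↦ 1
P = 1/2, Q = 1 ↦ 1
P = 1, Q = 0 ↦ 1
P = 1, Q = 1/2 ↦ 1
P = 1, Q = 1 ↦ 1
Every assignment gives a value ≥ 1.

Yes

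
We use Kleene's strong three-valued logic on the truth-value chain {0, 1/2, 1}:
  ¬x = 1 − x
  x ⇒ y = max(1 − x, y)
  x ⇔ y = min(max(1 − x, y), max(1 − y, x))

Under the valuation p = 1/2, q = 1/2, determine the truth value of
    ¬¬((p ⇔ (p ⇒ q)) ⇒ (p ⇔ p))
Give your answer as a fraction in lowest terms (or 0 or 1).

1/2

p ⇒ q = 1/2 ⇒ 1/2 = 1/2
p ⇔ (p ⇒ q) = 1/2 ⇔ 1/2 = 1/2
p ⇔ p = 1/2 ⇔ 1/2 = 1/2
(p ⇔ (p ⇒ q)) ⇒ (p ⇔ p) = 1/2 ⇒ 1/2 = 1/2
¬((p ⇔ (p ⇒ q)) ⇒ (p ⇔ p)) = ¬1/2 = 1/2
¬¬((p ⇔ (p ⇒ q)) ⇒ (p ⇔ p)) = ¬1/2 = 1/2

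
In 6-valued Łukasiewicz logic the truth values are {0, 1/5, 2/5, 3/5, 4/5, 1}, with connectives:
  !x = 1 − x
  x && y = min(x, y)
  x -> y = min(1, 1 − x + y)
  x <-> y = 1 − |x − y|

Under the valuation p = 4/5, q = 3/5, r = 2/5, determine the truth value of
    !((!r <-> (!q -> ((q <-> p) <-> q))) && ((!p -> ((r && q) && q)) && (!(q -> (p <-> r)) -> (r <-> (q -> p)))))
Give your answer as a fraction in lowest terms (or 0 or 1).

!r = !2/5 = 3/5
!q = !3/5 = 2/5
q <-> p = 3/5 <-> 4/5 = 4/5
(q <-> p) <-> q = 4/5 <-> 3/5 = 4/5
!q -> ((q <-> p) <-> q) = 2/5 -> 4/5 = 1
!r <-> (!q -> ((q <-> p) <-> q)) = 3/5 <-> 1 = 3/5
!p = !4/5 = 1/5
r && q = 2/5 && 3/5 = 2/5
(r && q) && q = 2/5 && 3/5 = 2/5
!p -> ((r && q) && q) = 1/5 -> 2/5 = 1
p <-> r = 4/5 <-> 2/5 = 3/5
q -> (p <-> r) = 3/5 -> 3/5 = 1
!(q -> (p <-> r)) = !1 = 0
q -> p = 3/5 -> 4/5 = 1
r <-> (q -> p) = 2/5 <-> 1 = 2/5
!(q -> (p <-> r)) -> (r <-> (q -> p)) = 0 -> 2/5 = 1
(!p -> ((r && q) && q)) && (!(q -> (p <-> r)) -> (r <-> (q -> p))) = 1 && 1 = 1
(!r <-> (!q -> ((q <-> p) <-> q))) && ((!p -> ((r && q) && q)) && (!(q -> (p <-> r)) -> (r <-> (q -> p)))) = 3/5 && 1 = 3/5
!((!r <-> (!q -> ((q <-> p) <-> q))) && ((!p -> ((r && q) && q)) && (!(q -> (p <-> r)) -> (r <-> (q -> p))))) = !3/5 = 2/5

2/5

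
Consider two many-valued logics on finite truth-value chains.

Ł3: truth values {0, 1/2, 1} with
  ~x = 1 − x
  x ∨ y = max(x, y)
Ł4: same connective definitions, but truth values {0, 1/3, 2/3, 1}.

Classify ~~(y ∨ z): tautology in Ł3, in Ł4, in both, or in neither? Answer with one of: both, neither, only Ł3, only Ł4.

neither

In Ł3: at y = 0, z = 0 the value is 0 — not a tautology.
In Ł4: at y = 0, z = 0 the value is 0 — not a tautology.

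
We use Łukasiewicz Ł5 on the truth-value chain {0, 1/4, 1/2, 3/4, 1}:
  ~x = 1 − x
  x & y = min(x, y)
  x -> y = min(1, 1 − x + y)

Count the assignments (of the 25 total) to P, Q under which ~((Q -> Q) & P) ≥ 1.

5

value 1: 5 assignments (counts)
value 3/4: 5 assignments
value 1/2: 5 assignments
value 1/4: 5 assignments
value 0: 5 assignments
So 5 of the 25 assignments meet the threshold.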